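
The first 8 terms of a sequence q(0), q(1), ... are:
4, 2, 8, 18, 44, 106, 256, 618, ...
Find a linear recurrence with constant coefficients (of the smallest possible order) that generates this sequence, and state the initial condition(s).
Look for the lowest-order linear relation among consecutive terms.
Observation: q(n) - 2·q(n-1) - (1)·q(n-2) = 0 holds for the shown terms, and no order-1 relation q(n) = α·q(n-1) + β fits.
Check at n=3: 2·8 + (1)·2 = 18. ✓

q(n) = 2q(n-1) + q(n-2), q(0) = 4, q(1) = 2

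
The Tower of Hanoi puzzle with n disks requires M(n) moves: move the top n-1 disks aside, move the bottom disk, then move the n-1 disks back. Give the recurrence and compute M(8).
Moving n disks = move the top n-1 disks aside (M(n-1) moves) + move the largest disk (1 move) + move the n-1 disks back on top (M(n-1) moves), so M(n) = 2M(n-1) + 1, with M(1) = 1 (a single disk takes one move).
First terms: 1, 3, 7, 15, 31, 63, … — each is one less than a power of 2. Indeed M(n) + 1 = 2(M(n-1) + 1) with M(1) + 1 = 2, so M(n) + 1 = 2ⁿ and M(n) = 2ⁿ - 1.
Hence M(8) = 2^8 - 1 = 256 - 1 = 255.

M(n) = 2M(n-1) + 1, M(1) = 1; M(8) = 255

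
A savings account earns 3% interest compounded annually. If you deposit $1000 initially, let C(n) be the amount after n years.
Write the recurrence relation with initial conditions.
Each year the balance grows by 3%, i.e. is multiplied by 1 + 3/100 = 1.03, so C(n) = 1.03 × C(n-1). The initial deposit gives C(0) = 1000.
Unrolling gives the closed form C(n) = 1000 × (1.03)ⁿ.

C(n) = 1.03 × C(n-1), C(0) = 1000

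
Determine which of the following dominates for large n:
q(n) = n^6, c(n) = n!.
Comparing growth rates:
Growth-rate hierarchy: log n ≺ any polynomial ≺ any exponential cⁿ (c>1) ≺ n! ≺ nⁿ.
factorial dominates polynomial degree 6 asymptotically.

c(n) grows faster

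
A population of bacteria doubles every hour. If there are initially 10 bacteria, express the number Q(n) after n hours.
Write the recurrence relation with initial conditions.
Each hour multiplies the count by 2, so the count after n hours depends only on the count after n-1 hours: Q(n) = 2 × Q(n-1). The starting count gives Q(0) = 10.
Unrolling n times gives the closed form Q(n) = 10 × 2ⁿ.

Q(n) = 2 × Q(n-1), Q(0) = 10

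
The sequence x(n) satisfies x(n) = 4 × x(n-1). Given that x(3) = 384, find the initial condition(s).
In general x(n) = 4ⁿ · x(0). At n = 3: x(0) = x(3) / 4^3 = 384 / 64 = 6.

x(0) = 6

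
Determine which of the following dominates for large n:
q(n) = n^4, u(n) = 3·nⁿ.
Comparing growth rates:
Growth-rate hierarchy: log n ≺ any polynomial ≺ any exponential cⁿ (c>1) ≺ n! ≺ nⁿ.
super-exponential nⁿ dominates polynomial degree 4 asymptotically.

u(n) grows faster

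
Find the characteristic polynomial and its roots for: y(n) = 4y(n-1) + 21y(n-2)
Substitute y(n) = rⁿ and divide through by rⁿ⁻²: r² - 4r - 21 = 0
Factor: (r + 3)(r - 7) = 0, so r = -3, 7.
General solution: y(n) = A·(-3)ⁿ + B·7ⁿ

Characteristic: r² - 4r - 21 = 0, Roots: r = -3, 7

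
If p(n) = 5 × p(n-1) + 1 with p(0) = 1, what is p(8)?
Computing step by step:
p(0) = 1
p(1) = 5 × 1 + 1 = 6
p(2) = 5 × 6 + 1 = 31
p(3) = 5 × 31 + 1 = 156
p(4) = 5 × 156 + 1 = 781
p(5) = 5 × 781 + 1 = 3906
p(6) = 5 × 3906 + 1 = 19531
p(7) = 5 × 19531 + 1 = 97656
p(8) = 5 × 97656 + 1 = 488281

488281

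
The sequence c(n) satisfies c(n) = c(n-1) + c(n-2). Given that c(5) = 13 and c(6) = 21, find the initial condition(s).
Work backwards using c(k) = c(k+2) - c(k+1):
c(4) = c(6) - c(5) = 21 - 13 = 8
c(3) = c(5) - c(4) = 13 - 8 = 5
c(2) = c(4) - c(3) = 8 - 5 = 3
c(1) = c(3) - c(2) = 5 - 3 = 2
c(0) = c(2) - c(1) = 3 - 2 = 1

c(0) = 1, c(1) = 2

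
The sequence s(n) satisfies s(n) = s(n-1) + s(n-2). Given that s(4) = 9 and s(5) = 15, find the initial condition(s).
Work backwards using s(k) = s(k+2) - s(k+1):
s(3) = s(5) - s(4) = 15 - 9 = 6
s(2) = s(4) - s(3) = 9 - 6 = 3
s(1) = s(3) - s(2) = 6 - 3 = 3
s(0) = s(2) - s(1) = 3 - 3 = 0

s(0) = 0, s(1) = 3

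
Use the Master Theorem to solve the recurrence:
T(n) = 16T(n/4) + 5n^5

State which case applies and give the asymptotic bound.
Master Theorem template: T(n) = a·T(n/b) + f(n).
Here: a=16, b=4, f(n)=5n^5
Compute log_b(a) = log_4(16) = 2.
f(n) = 5n^5 = Ω(n^(2+ε)) with ε = 3, and the regularity condition holds (a·f(n/b) = (a/b^5)·f(n) with a/b^5 = 4^-3 < 1). Case 3: T(n) = Θ(f(n)) = Θ(n^5).

Case 3: T(n) = Θ(n^5)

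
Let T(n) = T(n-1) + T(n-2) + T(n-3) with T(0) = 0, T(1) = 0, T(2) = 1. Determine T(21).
Computing the sequence terms:
0, 0, 1, 1, 2, 4, 7, 13, 24, 44, 81, 149, 274, 504, 927, 1705, 3136, 5768, 10609, 19513, 35890, 66012

66012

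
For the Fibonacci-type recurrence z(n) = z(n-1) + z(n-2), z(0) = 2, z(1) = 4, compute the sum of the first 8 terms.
Computing the sequence terms: 2, 4, 6, 10, 16, 26, 42, 68
Adding these values together:

174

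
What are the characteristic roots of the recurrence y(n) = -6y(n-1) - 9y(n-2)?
Substitute y(n) = rⁿ and divide through by rⁿ⁻²: r² + 6r + 9 = 0
Factor: (r + 3)² = 0, so r = -3 (double root).
General solution: y(n) = (A + Bn)·(-3)ⁿ

Characteristic: r² + 6r + 9 = 0, Roots: r = -3 (double root)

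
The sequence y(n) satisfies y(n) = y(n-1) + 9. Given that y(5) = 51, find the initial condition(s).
y(5) = y(0) + 5·9, so y(0) = 51 - 45 = 6.

y(0) = 6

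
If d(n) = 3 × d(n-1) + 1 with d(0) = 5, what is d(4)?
Computing step by step:
d(0) = 5
d(1) = 3 × 5 + 1 = 16
d(2) = 3 × 16 + 1 = 49
d(3) = 3 × 49 + 1 = 148
d(4) = 3 × 148 + 1 = 445

445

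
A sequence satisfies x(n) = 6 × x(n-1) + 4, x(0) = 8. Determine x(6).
Computing step by step:
x(0) = 8
x(1) = 6 × 8 + 4 = 52
x(2) = 6 × 52 + 4 = 316
x(3) = 6 × 316 + 4 = 1900
x(4) = 6 × 1900 + 4 = 11404
x(5) = 6 × 11404 + 4 = 68428
x(6) = 6 × 68428 + 4 = 410572

410572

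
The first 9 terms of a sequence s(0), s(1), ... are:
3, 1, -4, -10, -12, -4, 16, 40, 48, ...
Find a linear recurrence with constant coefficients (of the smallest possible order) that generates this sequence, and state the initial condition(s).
Look for the lowest-order linear relation among consecutive terms.
Observation: s(n) - 2·s(n-1) - (-2)·s(n-2) = 0 holds for the shown terms, and no order-1 relation s(n) = α·s(n-1) + β fits.
Check at n=3: 2·-4 + (-2)·1 = -10. ✓

s(n) = 2s(n-1) - 2s(n-2), s(0) = 3, s(1) = 1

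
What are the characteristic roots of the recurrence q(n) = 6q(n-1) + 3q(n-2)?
Substitute q(n) = rⁿ and divide through by rⁿ⁻²: r² - 6r - 3 = 0
Discriminant: 6² + 4·3 = 48, not a perfect square, so by the quadratic formula r = (6 ± √48)/2.
General solution: q(n) = A·r₁ⁿ + B·r₂ⁿ where r₁,r₂ = (6 ± √48)/2

Characteristic: r² - 6r - 3 = 0, Roots: r = (6 ± √48)/2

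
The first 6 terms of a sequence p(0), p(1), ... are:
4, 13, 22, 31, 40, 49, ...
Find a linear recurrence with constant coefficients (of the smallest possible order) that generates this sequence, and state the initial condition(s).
Look for the lowest-order linear relation among consecutive terms.
Observation: consecutive differences are constant (= 9).
Check at n=2: 1·13 + 9 = 22. ✓

p(n) = p(n-1) + 9, p(0) = 4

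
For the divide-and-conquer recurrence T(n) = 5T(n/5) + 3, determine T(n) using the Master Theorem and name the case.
Master Theorem template: T(n) = a·T(n/b) + f(n).
Here: a=5, b=5, f(n)=3
Compute log_b(a) = log_5(5) = 1.
f(n) = 3 = O(n^(1-ε)) with ε = 1. Case 1: T(n) = Θ(n^log_b(a)) = Θ(n).

Case 1: T(n) = Θ(n)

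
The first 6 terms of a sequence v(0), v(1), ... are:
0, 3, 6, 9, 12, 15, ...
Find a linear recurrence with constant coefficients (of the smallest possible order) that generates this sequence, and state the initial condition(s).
Look for the lowest-order linear relation among consecutive terms.
Observation: consecutive differences are constant (= 3).
Check at n=2: 1·3 + 3 = 6. ✓

v(n) = v(n-1) + 3, v(0) = 0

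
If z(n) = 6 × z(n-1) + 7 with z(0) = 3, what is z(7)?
Computing step by step:
z(0) = 3
z(1) = 6 × 3 + 7 = 25
z(2) = 6 × 25 + 7 = 157
z(3) = 6 × 157 + 7 = 949
z(4) = 6 × 949 + 7 = 5701
z(5) = 6 × 5701 + 7 = 34213
z(6) = 6 × 34213 + 7 = 205285
z(7) = 6 × 205285 + 7 = 1231717

1231717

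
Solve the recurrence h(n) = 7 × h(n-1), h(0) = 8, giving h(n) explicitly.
Recurrence: h(n) = 7 × h(n-1), initial: h(0) = 8.
Each term is 7 times the previous, so this is geometric with ratio 7. After n steps: h(n) = h(0)·7ⁿ = 8·7ⁿ.

h(n) = 8·7ⁿ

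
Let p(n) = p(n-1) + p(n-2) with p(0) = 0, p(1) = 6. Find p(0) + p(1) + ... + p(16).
Computing the sequence terms: 0, 6, 6, 12, 18, 30, 48, 78, 126, 204, 330, 534, 864, 1398, 2262, 3660, 5922
Adding these values together:

15498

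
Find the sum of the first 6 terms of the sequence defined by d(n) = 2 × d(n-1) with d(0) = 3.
Computing the sequence terms: 3, 6, 12, 24, 48, 96
Adding these values together:

189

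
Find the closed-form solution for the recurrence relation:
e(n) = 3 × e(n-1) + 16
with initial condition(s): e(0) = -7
Recurrence: e(n) = 3 × e(n-1) + 16, initial: e(0) = -7.
Try e(n) = A·3ⁿ + C. Substituting: A·3ⁿ + C = 3(A·3ⁿ⁻¹ + C) + 16 = A·3ⁿ + 3C + 16, so C = 3C + 16, giving C = -8. Then e(0) = A - 8 = -7 gives A = 1.

e(n) = 3ⁿ - 8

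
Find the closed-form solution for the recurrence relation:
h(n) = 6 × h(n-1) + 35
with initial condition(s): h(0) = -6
Recurrence: h(n) = 6 × h(n-1) + 35, initial: h(0) = -6.
Try h(n) = A·6ⁿ + C. Substituting: A·6ⁿ + C = 6(A·6ⁿ⁻¹ + C) + 35 = A·6ⁿ + 6C + 35, so C = 6C + 35, giving C = -7. Then h(0) = A - 7 = -6 gives A = 1.

h(n) = 6ⁿ - 7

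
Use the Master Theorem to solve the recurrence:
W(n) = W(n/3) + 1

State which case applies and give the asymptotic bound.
Master Theorem template: W(n) = a·W(n/b) + f(n).
Here: a=1, b=3, f(n)=1
Compute log_b(a) = log_3(1) = 0.
f(n) = 1 = Θ(1). Case 2: W(n) = Θ(log n).

Case 2: W(n) = Θ(log n)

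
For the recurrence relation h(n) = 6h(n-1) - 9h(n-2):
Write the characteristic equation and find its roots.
Substitute h(n) = rⁿ and divide through by rⁿ⁻²: r² - 6r + 9 = 0
Factor: (r - 3)² = 0, so r = 3 (double root).
General solution: h(n) = (A + Bn)·3ⁿ

Characteristic: r² - 6r + 9 = 0, Roots: r = 3 (double root)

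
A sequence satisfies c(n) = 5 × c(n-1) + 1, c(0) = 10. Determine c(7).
Computing step by step:
c(0) = 10
c(1) = 5 × 10 + 1 = 51
c(2) = 5 × 51 + 1 = 256
c(3) = 5 × 256 + 1 = 1281
c(4) = 5 × 1281 + 1 = 6406
c(5) = 5 × 6406 + 1 = 32031
c(6) = 5 × 32031 + 1 = 160156
c(7) = 5 × 160156 + 1 = 800781

800781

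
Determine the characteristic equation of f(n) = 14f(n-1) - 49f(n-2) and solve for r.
Substitute f(n) = rⁿ and divide through by rⁿ⁻²: r² - 14r + 49 = 0
Factor: (r - 7)² = 0, so r = 7 (double root).
General solution: f(n) = (A + Bn)·7ⁿ

Characteristic: r² - 14r + 49 = 0, Roots: r = 7 (double root)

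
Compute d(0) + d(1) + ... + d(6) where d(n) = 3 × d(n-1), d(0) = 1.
Computing the sequence terms: 1, 3, 9, 27, 81, 243, 729
Adding these values together:

1093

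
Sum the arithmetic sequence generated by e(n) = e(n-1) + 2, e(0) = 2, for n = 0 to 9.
Computing the sequence terms: 2, 4, 6, 8, 10, 12, 14, 16, 18, 20
Adding these values together:

110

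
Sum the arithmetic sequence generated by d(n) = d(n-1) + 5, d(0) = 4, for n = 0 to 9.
Computing the sequence terms: 4, 9, 14, 19, 24, 29, 34, 39, 44, 49
Adding these values together:

265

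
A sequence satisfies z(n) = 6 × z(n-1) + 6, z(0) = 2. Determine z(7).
Computing step by step:
z(0) = 2
z(1) = 6 × 2 + 6 = 18
z(2) = 6 × 18 + 6 = 114
z(3) = 6 × 114 + 6 = 690
z(4) = 6 × 690 + 6 = 4146
z(5) = 6 × 4146 + 6 = 24882
z(6) = 6 × 24882 + 6 = 149298
z(7) = 6 × 149298 + 6 = 895794

895794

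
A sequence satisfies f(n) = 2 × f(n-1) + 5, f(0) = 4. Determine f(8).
Computing step by step:
f(0) = 4
f(1) = 2 × 4 + 5 = 13
f(2) = 2 × 13 + 5 = 31
f(3) = 2 × 31 + 5 = 67
f(4) = 2 × 67 + 5 = 139
f(5) = 2 × 139 + 5 = 283
f(6) = 2 × 283 + 5 = 571
f(7) = 2 × 571 + 5 = 1147
f(8) = 2 × 1147 + 5 = 2299

2299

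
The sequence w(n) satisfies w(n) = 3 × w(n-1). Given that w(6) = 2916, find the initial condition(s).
In general w(n) = 3ⁿ · w(0). At n = 6: w(0) = w(6) / 3^6 = 2916 / 729 = 4.

w(0) = 4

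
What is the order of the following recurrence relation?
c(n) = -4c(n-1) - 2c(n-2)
The order is the largest lag k for which c(n-k) appears. Here the deepest term is c(n-2), so the order is 2.

Order 2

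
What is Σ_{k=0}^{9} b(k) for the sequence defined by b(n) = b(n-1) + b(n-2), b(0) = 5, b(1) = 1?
Computing the sequence terms: 5, 1, 6, 7, 13, 20, 33, 53, 86, 139
Adding these values together:

363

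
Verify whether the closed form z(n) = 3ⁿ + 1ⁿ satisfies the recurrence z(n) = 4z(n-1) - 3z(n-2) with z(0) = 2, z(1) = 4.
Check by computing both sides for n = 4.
From the recurrence with z(0) = 2, z(1) = 4:
  z(0) = 2, z(1) = 4, z(2) = 10, z(3) = 28, z(4) = 82
  so the recurrence gives z(4) = 82.
From the proposed closed form z(n) = 3ⁿ + 1ⁿ:
  z(4) = 82.
Both sides give 82 at n = 4, and the initial condition(s) match, so the closed form is consistent.

Yes, the closed form is correct.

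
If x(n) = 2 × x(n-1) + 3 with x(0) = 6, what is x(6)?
Computing step by step:
x(0) = 6
x(1) = 2 × 6 + 3 = 15
x(2) = 2 × 15 + 3 = 33
x(3) = 2 × 33 + 3 = 69
x(4) = 2 × 69 + 3 = 141
x(5) = 2 × 141 + 3 = 285
x(6) = 2 × 285 + 3 = 573

573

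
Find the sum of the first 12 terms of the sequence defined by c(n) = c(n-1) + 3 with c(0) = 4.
Computing the sequence terms: 4, 7, 10, 13, 16, 19, 22, 25, 28, 31, 34, 37
Adding these values together:

246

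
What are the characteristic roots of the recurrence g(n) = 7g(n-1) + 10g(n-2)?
Substitute g(n) = rⁿ and divide through by rⁿ⁻²: r² - 7r - 10 = 0
Discriminant: 7² + 4·10 = 89, not a perfect square, so by the quadratic formula r = (7 ± √89)/2.
General solution: g(n) = A·r₁ⁿ + B·r₂ⁿ where r₁,r₂ = (7 ± √89)/2

Characteristic: r² - 7r - 10 = 0, Roots: r = (7 ± √89)/2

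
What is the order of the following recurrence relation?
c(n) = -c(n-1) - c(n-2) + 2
The order is the largest lag k for which c(n-k) appears. Here the deepest term is c(n-2) (the 2 term is non-homogeneous and does not affect the order), so the order is 2.

Order 2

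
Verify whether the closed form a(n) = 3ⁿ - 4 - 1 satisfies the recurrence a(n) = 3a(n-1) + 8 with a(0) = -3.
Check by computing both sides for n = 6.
From the recurrence with a(0) = -3:
  a(0) = -3, a(1) = -1, a(2) = 5, a(3) = 23, a(4) = 77, a(5) = 239, a(6) = 725
  so the recurrence gives a(6) = 725.
From the proposed closed form a(n) = 3ⁿ - 4 - 1:
  a(6) = 724.
The recurrence gives 725 but the closed form gives 724, so the closed form does not satisfy the recurrence.

No, the closed form is incorrect.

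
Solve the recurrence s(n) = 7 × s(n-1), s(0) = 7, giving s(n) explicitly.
Recurrence: s(n) = 7 × s(n-1), initial: s(0) = 7.
Each term is 7 times the previous, so this is geometric with ratio 7. After n steps: s(n) = s(0)·7ⁿ = 7·7ⁿ.

s(n) = 7·7ⁿ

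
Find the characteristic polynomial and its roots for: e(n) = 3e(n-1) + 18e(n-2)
Substitute e(n) = rⁿ and divide through by rⁿ⁻²: r² - 3r - 18 = 0
Factor: (r - 6)(r + 3) = 0, so r = 6, -3.
General solution: e(n) = A·6ⁿ + B·(-3)ⁿ

Characteristic: r² - 3r - 18 = 0, Roots: r = 6, -3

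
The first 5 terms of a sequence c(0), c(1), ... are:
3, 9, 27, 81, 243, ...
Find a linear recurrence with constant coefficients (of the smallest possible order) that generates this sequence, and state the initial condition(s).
Look for the lowest-order linear relation among consecutive terms.
Observation: each term is 3× the previous.
Check at n=2: 3·9 = 27. ✓

c(n) = 3 × c(n-1), c(0) = 3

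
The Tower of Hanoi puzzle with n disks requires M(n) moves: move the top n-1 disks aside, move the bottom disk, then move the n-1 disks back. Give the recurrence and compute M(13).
Moving n disks = move the top n-1 disks aside (M(n-1) moves) + move the largest disk (1 move) + move the n-1 disks back on top (M(n-1) moves), so M(n) = 2M(n-1) + 1, with M(1) = 1 (a single disk takes one move).
First terms: 1, 3, 7, 15, 31, 63, … — each is one less than a power of 2. Indeed M(n) + 1 = 2(M(n-1) + 1) with M(1) + 1 = 2, so M(n) + 1 = 2ⁿ and M(n) = 2ⁿ - 1.
Hence M(13) = 2^13 - 1 = 8192 - 1 = 8191.

M(n) = 2M(n-1) + 1, M(1) = 1; M(13) = 8191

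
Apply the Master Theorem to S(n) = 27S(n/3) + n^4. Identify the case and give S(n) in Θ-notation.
Master Theorem template: S(n) = a·S(n/b) + f(n).
Here: a=27, b=3, f(n)=n^4
Compute log_b(a) = log_3(27) = 3.
f(n) = n^4 = Ω(n^(3+ε)) with ε = 1, and the regularity condition holds (a·f(n/b) = (a/b^4)·f(n) with a/b^4 = 3^-1 < 1). Case 3: S(n) = Θ(f(n)) = Θ(n^4).

Case 3: S(n) = Θ(n^4)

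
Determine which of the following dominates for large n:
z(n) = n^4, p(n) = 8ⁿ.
Comparing growth rates:
Growth-rate hierarchy: log n ≺ any polynomial ≺ any exponential cⁿ (c>1) ≺ n! ≺ nⁿ.
exponential base 8 dominates polynomial degree 4 asymptotically.

p(n) grows faster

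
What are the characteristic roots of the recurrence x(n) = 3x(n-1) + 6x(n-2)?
Substitute x(n) = rⁿ and divide through by rⁿ⁻²: r² - 3r - 6 = 0
Discriminant: 3² + 4·6 = 33, not a perfect square, so by the quadratic formula r = (3 ± √33)/2.
General solution: x(n) = A·r₁ⁿ + B·r₂ⁿ where r₁,r₂ = (3 ± √33)/2

Characteristic: r² - 3r - 6 = 0, Roots: r = (3 ± √33)/2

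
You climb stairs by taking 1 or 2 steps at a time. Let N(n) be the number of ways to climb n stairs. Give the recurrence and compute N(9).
Condition on the size of the last step (1 to 2): before it there were n-1, …, n-2 stairs climbed, and these cases are disjoint, so N(n) = N(n-1) + N(n-2) (Fibonacci-type sequence).
Initial conditions by direct count (compositions of i into parts ≤ 2): N(1) = 1; N(2) = 2.
Iterating the recurrence: N(3) = 3, N(4) = 5, N(5) = 8, N(6) = 13, N(7) = 21, N(8) = 34, N(9) = 55.

N(n) = N(n-1) + N(n-2), N(1) = 1, N(2) = 2; N(9) = 55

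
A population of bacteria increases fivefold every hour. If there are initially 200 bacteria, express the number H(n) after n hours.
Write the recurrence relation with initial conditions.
Each hour multiplies the count by 5, so the count after n hours depends only on the count after n-1 hours: H(n) = 5 × H(n-1). The starting count gives H(0) = 200.
Unrolling n times gives the closed form H(n) = 200 × 5ⁿ.

H(n) = 5 × H(n-1), H(0) = 200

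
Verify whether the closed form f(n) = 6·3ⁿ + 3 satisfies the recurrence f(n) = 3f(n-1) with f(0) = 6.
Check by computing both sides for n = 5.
From the recurrence with f(0) = 6:
  f(0) = 6, f(1) = 18, f(2) = 54, f(3) = 162, f(4) = 486, f(5) = 1458
  so the recurrence gives f(5) = 1458.
From the proposed closed form f(n) = 6·3ⁿ + 3:
  f(5) = 1461.
The recurrence gives 1458 but the closed form gives 1461, so the closed form does not satisfy the recurrence.

No, the closed form is incorrect.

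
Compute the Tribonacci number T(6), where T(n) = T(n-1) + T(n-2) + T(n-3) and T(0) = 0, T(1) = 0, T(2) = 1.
Computing the sequence terms:
0, 0, 1, 1, 2, 4, 7

7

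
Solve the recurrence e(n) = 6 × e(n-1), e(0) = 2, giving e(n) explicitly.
Recurrence: e(n) = 6 × e(n-1), initial: e(0) = 2.
Each term is 6 times the previous, so this is geometric with ratio 6. After n steps: e(n) = e(0)·6ⁿ = 2·6ⁿ.

e(n) = 2·6ⁿ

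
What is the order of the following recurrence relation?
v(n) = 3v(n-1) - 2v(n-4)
The order is the largest lag k for which v(n-k) appears. Here the deepest term is v(n-4), so the order is 4.

Order 4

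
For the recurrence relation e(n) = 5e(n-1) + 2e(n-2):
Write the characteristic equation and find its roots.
Substitute e(n) = rⁿ and divide through by rⁿ⁻²: r² - 5r - 2 = 0
Discriminant: 5² + 4·2 = 33, not a perfect square, so by the quadratic formula r = (5 ± √33)/2.
General solution: e(n) = A·r₁ⁿ + B·r₂ⁿ where r₁,r₂ = (5 ± √33)/2

Characteristic: r² - 5r - 2 = 0, Roots: r = (5 ± √33)/2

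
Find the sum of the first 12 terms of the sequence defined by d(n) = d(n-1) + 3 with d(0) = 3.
Computing the sequence terms: 3, 6, 9, 12, 15, 18, 21, 24, 27, 30, 33, 36
Adding these values together:

234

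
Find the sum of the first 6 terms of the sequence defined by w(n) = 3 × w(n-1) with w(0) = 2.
Computing the sequence terms: 2, 6, 18, 54, 162, 486
Adding these values together:

728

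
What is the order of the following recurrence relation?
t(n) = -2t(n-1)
The order is the largest lag k for which t(n-k) appears. Here the deepest term is t(n-1), so the order is 1.

Order 1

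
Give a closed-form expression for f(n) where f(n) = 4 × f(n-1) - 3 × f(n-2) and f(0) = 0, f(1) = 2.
Recurrence: f(n) = 4 × f(n-1) - 3 × f(n-2), initial: f(0) = 0, f(1) = 2.
Characteristic equation: r² - 4r + 3 = 0, which factors as (r - 3)(r - 1) = 0, so r = 3, 1. General solution f(n) = A·3ⁿ + B·1ⁿ. From f(0) = 0: A + B = 0. From f(1) = 2: 3A + 1B = 2. Solving gives A = 1, B = -1.

f(n) = 3ⁿ - 1ⁿ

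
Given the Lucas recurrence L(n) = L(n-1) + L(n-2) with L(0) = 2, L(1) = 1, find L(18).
Computing the sequence terms:
2, 1, 3, 4, 7, 11, 18, 29, 47, 76, 123, 199, 322, 521, 843, 1364, 2207, 3571, 5778

5778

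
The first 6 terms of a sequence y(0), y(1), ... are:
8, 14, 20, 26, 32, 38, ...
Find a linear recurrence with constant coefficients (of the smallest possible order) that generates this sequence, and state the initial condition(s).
Look for the lowest-order linear relation among consecutive terms.
Observation: consecutive differences are constant (= 6).
Check at n=2: 1·14 + 6 = 20. ✓

y(n) = y(n-1) + 6, y(0) = 8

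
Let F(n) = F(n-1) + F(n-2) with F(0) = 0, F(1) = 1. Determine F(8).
Computing the sequence terms:
0, 1, 1, 2, 3, 5, 8, 13, 21

21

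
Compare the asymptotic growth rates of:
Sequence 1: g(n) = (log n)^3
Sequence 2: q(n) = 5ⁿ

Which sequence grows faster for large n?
Comparing growth rates:
Growth-rate hierarchy: log n ≺ any polynomial ≺ any exponential cⁿ (c>1) ≺ n! ≺ nⁿ.
exponential base 5 dominates polylogarithmic (log n)^3 asymptotically.

q(n) grows faster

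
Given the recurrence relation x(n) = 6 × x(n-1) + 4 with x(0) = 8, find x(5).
Computing step by step:
x(0) = 8
x(1) = 6 × 8 + 4 = 52
x(2) = 6 × 52 + 4 = 316
x(3) = 6 × 316 + 4 = 1900
x(4) = 6 × 1900 + 4 = 11404
x(5) = 6 × 11404 + 4 = 68428

68428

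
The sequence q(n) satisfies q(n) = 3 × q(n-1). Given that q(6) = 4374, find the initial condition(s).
In general q(n) = 3ⁿ · q(0). At n = 6: q(0) = q(6) / 3^6 = 4374 / 729 = 6.

q(0) = 6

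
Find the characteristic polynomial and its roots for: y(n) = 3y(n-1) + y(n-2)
Substitute y(n) = rⁿ and divide through by rⁿ⁻²: r² - 3r - 1 = 0
Discriminant: 3² + 4·1 = 13, not a perfect square, so by the quadratic formula r = (3 ± √13)/2.
General solution: y(n) = A·r₁ⁿ + B·r₂ⁿ where r₁,r₂ = (3 ± √13)/2

Characteristic: r² - 3r - 1 = 0, Roots: r = (3 ± √13)/2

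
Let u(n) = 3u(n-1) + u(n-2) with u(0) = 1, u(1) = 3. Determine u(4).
Computing the sequence terms:
1, 3, 10, 33, 109

109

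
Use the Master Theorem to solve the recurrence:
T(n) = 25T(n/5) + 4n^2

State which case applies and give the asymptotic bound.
Master Theorem template: T(n) = a·T(n/b) + f(n).
Here: a=25, b=5, f(n)=4n^2
Compute log_b(a) = log_5(25) = 2.
f(n) = 4n^2 = Θ(n^2). Case 2: T(n) = Θ(n^2 log n).

Case 2: T(n) = Θ(n^2 log n)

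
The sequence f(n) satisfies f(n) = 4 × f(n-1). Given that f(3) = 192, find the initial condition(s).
In general f(n) = 4ⁿ · f(0). At n = 3: f(0) = f(3) / 4^3 = 192 / 64 = 3.

f(0) = 3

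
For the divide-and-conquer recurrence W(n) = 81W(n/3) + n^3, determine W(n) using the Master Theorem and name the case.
Master Theorem template: W(n) = a·W(n/b) + f(n).
Here: a=81, b=3, f(n)=n^3
Compute log_b(a) = log_3(81) = 4.
f(n) = n^3 = O(n^(4-ε)) with ε = 1. Case 1: W(n) = Θ(n^log_b(a)) = Θ(n^4).

Case 1: W(n) = Θ(n^4)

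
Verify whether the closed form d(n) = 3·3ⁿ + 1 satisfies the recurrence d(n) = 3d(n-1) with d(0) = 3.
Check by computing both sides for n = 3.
From the recurrence with d(0) = 3:
  d(0) = 3, d(1) = 9, d(2) = 27, d(3) = 81
  so the recurrence gives d(3) = 81.
From the proposed closed form d(n) = 3·3ⁿ + 1:
  d(3) = 82.
The recurrence gives 81 but the closed form gives 82, so the closed form does not satisfy the recurrence.

No, the closed form is incorrect.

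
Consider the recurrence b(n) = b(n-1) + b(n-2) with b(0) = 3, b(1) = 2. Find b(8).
Computing the sequence terms:
3, 2, 5, 7, 12, 19, 31, 50, 81

81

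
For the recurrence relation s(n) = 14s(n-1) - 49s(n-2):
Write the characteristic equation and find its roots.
Substitute s(n) = rⁿ and divide through by rⁿ⁻²: r² - 14r + 49 = 0
Factor: (r - 7)² = 0, so r = 7 (double root).
General solution: s(n) = (A + Bn)·7ⁿ

Characteristic: r² - 14r + 49 = 0, Roots: r = 7 (double root)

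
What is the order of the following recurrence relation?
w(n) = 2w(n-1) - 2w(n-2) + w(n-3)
The order is the largest lag k for which w(n-k) appears. Here the deepest term is w(n-3), so the order is 3.

Order 3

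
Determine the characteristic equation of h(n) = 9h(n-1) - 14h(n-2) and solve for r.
Substitute h(n) = rⁿ and divide through by rⁿ⁻²: r² - 9r + 14 = 0
Factor: (r - 7)(r - 2) = 0, so r = 7, 2.
General solution: h(n) = A·7ⁿ + B·2ⁿ

Characteristic: r² - 9r + 14 = 0, Roots: r = 7, 2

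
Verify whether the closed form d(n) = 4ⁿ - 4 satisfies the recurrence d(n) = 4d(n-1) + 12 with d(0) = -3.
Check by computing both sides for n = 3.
From the recurrence with d(0) = -3:
  d(0) = -3, d(1) = 0, d(2) = 12, d(3) = 60
  so the recurrence gives d(3) = 60.
From the proposed closed form d(n) = 4ⁿ - 4:
  d(3) = 60.
Both sides give 60 at n = 3, and the initial condition(s) match, so the closed form is consistent.

Yes, the closed form is correct.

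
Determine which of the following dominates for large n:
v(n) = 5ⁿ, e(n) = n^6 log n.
Comparing growth rates:
Growth-rate hierarchy: log n ≺ any polynomial ≺ any exponential cⁿ (c>1) ≺ n! ≺ nⁿ.
exponential base 5 dominates polynomial degree 6 (with log factor) asymptotically.

v(n) grows faster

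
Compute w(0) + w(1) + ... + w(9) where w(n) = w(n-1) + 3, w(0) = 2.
Computing the sequence terms: 2, 5, 8, 11, 14, 17, 20, 23, 26, 29
Adding these values together:

155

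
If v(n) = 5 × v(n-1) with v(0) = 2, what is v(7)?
Computing step by step:
v(0) = 2
v(1) = 5 × 2 = 10
v(2) = 5 × 10 = 50
v(3) = 5 × 50 = 250
v(4) = 5 × 250 = 1250
v(5) = 5 × 1250 = 6250
v(6) = 5 × 6250 = 31250
v(7) = 5 × 31250 = 156250

156250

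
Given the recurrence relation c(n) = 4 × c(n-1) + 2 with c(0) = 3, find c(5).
Computing step by step:
c(0) = 3
c(1) = 4 × 3 + 2 = 14
c(2) = 4 × 14 + 2 = 58
c(3) = 4 × 58 + 2 = 234
c(4) = 4 × 234 + 2 = 938
c(5) = 4 × 938 + 2 = 3754

3754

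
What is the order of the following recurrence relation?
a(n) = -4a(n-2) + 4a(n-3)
The order is the largest lag k for which a(n-k) appears. Here the deepest term is a(n-3), so the order is 3.

Order 3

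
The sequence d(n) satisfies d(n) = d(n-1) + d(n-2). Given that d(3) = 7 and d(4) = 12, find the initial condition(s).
Work backwards using d(k) = d(k+2) - d(k+1):
d(2) = d(4) - d(3) = 12 - 7 = 5
d(1) = d(3) - d(2) = 7 - 5 = 2
d(0) = d(2) - d(1) = 5 - 2 = 3

d(0) = 3, d(1) = 2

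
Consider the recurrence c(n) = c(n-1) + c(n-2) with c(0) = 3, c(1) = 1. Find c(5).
Computing the sequence terms:
3, 1, 4, 5, 9, 14

14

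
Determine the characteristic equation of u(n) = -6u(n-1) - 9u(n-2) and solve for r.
Substitute u(n) = rⁿ and divide through by rⁿ⁻²: r² + 6r + 9 = 0
Factor: (r + 3)² = 0, so r = -3 (double root).
General solution: u(n) = (A + Bn)·(-3)ⁿ

Characteristic: r² + 6r + 9 = 0, Roots: r = -3 (double root)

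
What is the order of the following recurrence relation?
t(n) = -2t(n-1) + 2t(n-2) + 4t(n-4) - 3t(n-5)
The order is the largest lag k for which t(n-k) appears. Here the deepest term is t(n-5), so the order is 5.

Order 5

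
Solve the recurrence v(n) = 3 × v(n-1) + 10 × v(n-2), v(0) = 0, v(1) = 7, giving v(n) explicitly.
Recurrence: v(n) = 3 × v(n-1) + 10 × v(n-2), initial: v(0) = 0, v(1) = 7.
Characteristic equation: r² - 3r - 10 = 0, which factors as (r - 5)(r + 2) = 0, so r = 5, -2. General solution v(n) = A·5ⁿ + B·(-2)ⁿ. From v(0) = 0: A + B = 0. From v(1) = 7: 5A - 2B = 7. Solving gives A = 1, B = -1.

v(n) = 5ⁿ - (-2)ⁿ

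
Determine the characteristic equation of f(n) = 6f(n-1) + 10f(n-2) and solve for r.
Substitute f(n) = rⁿ and divide through by rⁿ⁻²: r² - 6r - 10 = 0
Discriminant: 6² + 4·10 = 76, not a perfect square, so by the quadratic formula r = (6 ± √76)/2.
General solution: f(n) = A·r₁ⁿ + B·r₂ⁿ where r₁,r₂ = (6 ± √76)/2

Characteristic: r² - 6r - 10 = 0, Roots: r = (6 ± √76)/2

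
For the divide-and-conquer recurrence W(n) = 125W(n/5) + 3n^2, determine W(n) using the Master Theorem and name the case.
Master Theorem template: W(n) = a·W(n/b) + f(n).
Here: a=125, b=5, f(n)=3n^2
Compute log_b(a) = log_5(125) = 3.
f(n) = 3n^2 = O(n^(3-ε)) with ε = 1. Case 1: W(n) = Θ(n^log_b(a)) = Θ(n^3).

Case 1: W(n) = Θ(n^3)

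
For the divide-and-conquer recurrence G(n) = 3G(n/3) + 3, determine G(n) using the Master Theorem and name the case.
Master Theorem template: G(n) = a·G(n/b) + f(n).
Here: a=3, b=3, f(n)=3
Compute log_b(a) = log_3(3) = 1.
f(n) = 3 = O(n^(1-ε)) with ε = 1. Case 1: G(n) = Θ(n^log_b(a)) = Θ(n).

Case 1: G(n) = Θ(n)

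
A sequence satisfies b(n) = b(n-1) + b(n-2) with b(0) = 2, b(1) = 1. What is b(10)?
Computing the sequence terms:
2, 1, 3, 4, 7, 11, 18, 29, 47, 76, 123

123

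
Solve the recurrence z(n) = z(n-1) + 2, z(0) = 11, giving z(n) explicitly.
Recurrence: z(n) = z(n-1) + 2, initial: z(0) = 11.
Each step adds 2, so z(n) = z(0) + 2n = 2n + 11.

z(n) = 2n + 11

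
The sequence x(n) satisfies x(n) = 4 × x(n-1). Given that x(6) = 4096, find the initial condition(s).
In general x(n) = 4ⁿ · x(0). At n = 6: x(0) = x(6) / 4^6 = 4096 / 4096 = 1.

x(0) = 1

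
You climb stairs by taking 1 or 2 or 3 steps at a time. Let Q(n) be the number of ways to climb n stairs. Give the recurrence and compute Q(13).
Condition on the size of the last step (1 to 3): before it there were n-1, …, n-3 stairs climbed, and these cases are disjoint, so Q(n) = Q(n-1) + Q(n-2) + Q(n-3) (order-3 linear recurrence).
Initial conditions by direct count (compositions of i into parts ≤ 3): Q(1) = 1; Q(2) = 2; Q(3) = 4.
Iterating the recurrence: Q(4) = 7, Q(5) = 13, Q(6) = 24, Q(7) = 44, Q(8) = 81, Q(9) = 149, Q(10) = 274, Q(11) = 504, Q(12) = 927, Q(13) = 1705.

Q(n) = Q(n-1) + Q(n-2) + Q(n-3), Q(1) = 1, Q(2) = 2, Q(3) = 4; Q(13) = 1705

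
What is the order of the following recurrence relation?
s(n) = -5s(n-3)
The order is the largest lag k for which s(n-k) appears. Here the deepest term is s(n-3), so the order is 3.

Order 3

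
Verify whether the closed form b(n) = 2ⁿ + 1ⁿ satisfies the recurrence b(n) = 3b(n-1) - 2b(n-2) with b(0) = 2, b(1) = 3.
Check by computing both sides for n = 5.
From the recurrence with b(0) = 2, b(1) = 3:
  b(0) = 2, b(1) = 3, b(2) = 5, b(3) = 9, b(4) = 17, b(5) = 33
  so the recurrence gives b(5) = 33.
From the proposed closed form b(n) = 2ⁿ + 1ⁿ:
  b(5) = 33.
Both sides give 33 at n = 5, and the initial condition(s) match, so the closed form is consistent.

Yes, the closed form is correct.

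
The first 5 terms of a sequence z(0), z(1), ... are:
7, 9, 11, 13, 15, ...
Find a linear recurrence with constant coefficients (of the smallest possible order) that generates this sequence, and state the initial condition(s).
Look for the lowest-order linear relation among consecutive terms.
Observation: consecutive differences are constant (= 2).
Check at n=2: 1·9 + 2 = 11. ✓

z(n) = z(n-1) + 2, z(0) = 7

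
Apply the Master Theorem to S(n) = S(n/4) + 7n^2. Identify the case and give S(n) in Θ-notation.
Master Theorem template: S(n) = a·S(n/b) + f(n).
Here: a=1, b=4, f(n)=7n^2
Compute log_b(a) = log_4(1) = 0.
f(n) = 7n^2 = Ω(n^(0+ε)) with ε = 2, and the regularity condition holds (a·f(n/b) = (a/b^2)·f(n) with a/b^2 = 4^-2 < 1). Case 3: S(n) = Θ(f(n)) = Θ(n^2).

Case 3: S(n) = Θ(n^2)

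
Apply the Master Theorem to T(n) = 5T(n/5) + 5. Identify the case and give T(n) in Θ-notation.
Master Theorem template: T(n) = a·T(n/b) + f(n).
Here: a=5, b=5, f(n)=5
Compute log_b(a) = log_5(5) = 1.
f(n) = 5 = O(n^(1-ε)) with ε = 1. Case 1: T(n) = Θ(n^log_b(a)) = Θ(n).

Case 1: T(n) = Θ(n)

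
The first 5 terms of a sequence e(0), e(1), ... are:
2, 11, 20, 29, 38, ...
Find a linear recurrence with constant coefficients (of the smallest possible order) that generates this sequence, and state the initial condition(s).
Look for the lowest-order linear relation among consecutive terms.
Observation: consecutive differences are constant (= 9).
Check at n=2: 1·11 + 9 = 20. ✓

e(n) = e(n-1) + 9, e(0) = 2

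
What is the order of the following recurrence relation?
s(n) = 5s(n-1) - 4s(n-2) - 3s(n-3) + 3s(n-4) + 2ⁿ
The order is the largest lag k for which s(n-k) appears. Here the deepest term is s(n-4) (the 2ⁿ term is non-homogeneous and does not affect the order), so the order is 4.

Order 4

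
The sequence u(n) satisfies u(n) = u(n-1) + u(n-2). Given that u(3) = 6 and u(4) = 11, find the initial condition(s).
Work backwards using u(k) = u(k+2) - u(k+1):
u(2) = u(4) - u(3) = 11 - 6 = 5
u(1) = u(3) - u(2) = 6 - 5 = 1
u(0) = u(2) - u(1) = 5 - 1 = 4

u(0) = 4, u(1) = 1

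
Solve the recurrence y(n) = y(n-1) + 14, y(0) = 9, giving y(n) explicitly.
Recurrence: y(n) = y(n-1) + 14, initial: y(0) = 9.
Each step adds 14, so y(n) = y(0) + 14n = 14n + 9.

y(n) = 14n + 9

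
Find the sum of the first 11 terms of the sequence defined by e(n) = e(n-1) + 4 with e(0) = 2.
Computing the sequence terms: 2, 6, 10, 14, 18, 22, 26, 30, 34, 38, 42
Adding these values together:

242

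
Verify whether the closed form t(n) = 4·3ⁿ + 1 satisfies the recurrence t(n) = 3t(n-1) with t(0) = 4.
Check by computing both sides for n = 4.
From the recurrence with t(0) = 4:
  t(0) = 4, t(1) = 12, t(2) = 36, t(3) = 108, t(4) = 324
  so the recurrence gives t(4) = 324.
From the proposed closed form t(n) = 4·3ⁿ + 1:
  t(4) = 325.
The recurrence gives 324 but the closed form gives 325, so the closed form does not satisfy the recurrence.

No, the closed form is incorrect.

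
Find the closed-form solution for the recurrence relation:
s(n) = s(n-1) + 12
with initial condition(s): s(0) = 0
Recurrence: s(n) = s(n-1) + 12, initial: s(0) = 0.
Each step adds 12, so s(n) = s(0) + 12n = 12n.

s(n) = 12n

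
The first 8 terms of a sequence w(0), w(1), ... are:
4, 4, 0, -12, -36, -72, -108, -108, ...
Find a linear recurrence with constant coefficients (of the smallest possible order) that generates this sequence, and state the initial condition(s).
Look for the lowest-order linear relation among consecutive terms.
Observation: w(n) - 3·w(n-1) - (-3)·w(n-2) = 0 holds for the shown terms, and no order-1 relation w(n) = α·w(n-1) + β fits.
Check at n=3: 3·0 + (-3)·4 = -12. ✓

w(n) = 3w(n-1) - 3w(n-2), w(0) = 4, w(1) = 4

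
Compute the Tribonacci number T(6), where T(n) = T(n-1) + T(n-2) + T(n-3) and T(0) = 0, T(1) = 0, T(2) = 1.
Computing the sequence terms:
0, 0, 1, 1, 2, 4, 7

7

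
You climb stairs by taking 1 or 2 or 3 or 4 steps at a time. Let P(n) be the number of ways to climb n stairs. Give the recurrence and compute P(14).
Condition on the size of the last step (1 to 4): before it there were n-1, …, n-4 stairs climbed, and these cases are disjoint, so P(n) = P(n-1) + P(n-2) + P(n-3) + P(n-4) (order-4 linear recurrence).
Initial conditions by direct count (compositions of i into parts ≤ 4): P(1) = 1; P(2) = 2; P(3) = 4; P(4) = 8.
Iterating the recurrence: P(5) = 15, P(6) = 29, P(7) = 56, P(8) = 108, P(9) = 208, P(10) = 401, P(11) = 773, P(12) = 1490, P(13) = 2872, P(14) = 5536.

P(n) = P(n-1) + P(n-2) + P(n-3) + P(n-4), P(1) = 1, P(2) = 2, P(3) = 4, P(4) = 8; P(14) = 5536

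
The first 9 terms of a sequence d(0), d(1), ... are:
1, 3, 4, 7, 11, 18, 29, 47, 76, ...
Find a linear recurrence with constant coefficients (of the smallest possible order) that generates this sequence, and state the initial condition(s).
Look for the lowest-order linear relation among consecutive terms.
Observation: d(n) - 1·d(n-1) - (1)·d(n-2) = 0 holds for the shown terms, and no order-1 relation d(n) = α·d(n-1) + β fits.
Check at n=3: 1·4 + (1)·3 = 7. ✓

d(n) = d(n-1) + d(n-2), d(0) = 1, d(1) = 3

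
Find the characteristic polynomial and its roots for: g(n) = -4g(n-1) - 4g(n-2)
Substitute g(n) = rⁿ and divide through by rⁿ⁻²: r² + 4r + 4 = 0
Factor: (r + 2)² = 0, so r = -2 (double root).
General solution: g(n) = (A + Bn)·(-2)ⁿ

Characteristic: r² + 4r + 4 = 0, Roots: r = -2 (double root)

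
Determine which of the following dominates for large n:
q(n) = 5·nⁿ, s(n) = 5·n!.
Comparing growth rates:
Growth-rate hierarchy: log n ≺ any polynomial ≺ any exponential cⁿ (c>1) ≺ n! ≺ nⁿ.
super-exponential nⁿ dominates factorial asymptotically.

q(n) grows faster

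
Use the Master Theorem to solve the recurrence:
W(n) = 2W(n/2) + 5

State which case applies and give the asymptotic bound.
Master Theorem template: W(n) = a·W(n/b) + f(n).
Here: a=2, b=2, f(n)=5
Compute log_b(a) = log_2(2) = 1.
f(n) = 5 = O(n^(1-ε)) with ε = 1. Case 1: W(n) = Θ(n^log_b(a)) = Θ(n).

Case 1: W(n) = Θ(n)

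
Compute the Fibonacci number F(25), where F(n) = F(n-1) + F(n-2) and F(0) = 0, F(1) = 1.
Computing the sequence terms:
0, 1, 1, 2, 3, 5, 8, 13, 21, 34, 55, 89, 144, 233, 377, 610, 987, 1597, 2584, 4181, 6765, 10946, 17711, 28657, 46368, 75025

75025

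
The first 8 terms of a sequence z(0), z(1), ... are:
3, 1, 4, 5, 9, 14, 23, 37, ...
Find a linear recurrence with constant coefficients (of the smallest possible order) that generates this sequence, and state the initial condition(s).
Look for the lowest-order linear relation among consecutive terms.
Observation: z(n) - 1·z(n-1) - (1)·z(n-2) = 0 holds for the shown terms, and no order-1 relation z(n) = α·z(n-1) + β fits.
Check at n=3: 1·4 + (1)·1 = 5. ✓

z(n) = z(n-1) + z(n-2), z(0) = 3, z(1) = 1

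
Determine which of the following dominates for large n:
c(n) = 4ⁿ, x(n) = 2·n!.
Comparing growth rates:
Growth-rate hierarchy: log n ≺ any polynomial ≺ any exponential cⁿ (c>1) ≺ n! ≺ nⁿ.
factorial dominates exponential base 4 asymptotically.

x(n) grows faster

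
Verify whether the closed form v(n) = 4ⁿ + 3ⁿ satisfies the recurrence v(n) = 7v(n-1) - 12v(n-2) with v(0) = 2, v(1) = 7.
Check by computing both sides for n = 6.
From the recurrence with v(0) = 2, v(1) = 7:
  v(0) = 2, v(1) = 7, v(2) = 25, v(3) = 91, v(4) = 337, v(5) = 1267, v(6) = 4825
  so the recurrence gives v(6) = 4825.
From the proposed closed form v(n) = 4ⁿ + 3ⁿ:
  v(6) = 4825.
Both sides give 4825 at n = 6, and the initial condition(s) match, so the closed form is consistent.

Yes, the closed form is correct.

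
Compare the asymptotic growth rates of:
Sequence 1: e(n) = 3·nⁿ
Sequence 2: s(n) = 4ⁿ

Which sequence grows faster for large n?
Comparing growth rates:
Growth-rate hierarchy: log n ≺ any polynomial ≺ any exponential cⁿ (c>1) ≺ n! ≺ nⁿ.
super-exponential nⁿ dominates exponential base 4 asymptotically.

e(n) grows faster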